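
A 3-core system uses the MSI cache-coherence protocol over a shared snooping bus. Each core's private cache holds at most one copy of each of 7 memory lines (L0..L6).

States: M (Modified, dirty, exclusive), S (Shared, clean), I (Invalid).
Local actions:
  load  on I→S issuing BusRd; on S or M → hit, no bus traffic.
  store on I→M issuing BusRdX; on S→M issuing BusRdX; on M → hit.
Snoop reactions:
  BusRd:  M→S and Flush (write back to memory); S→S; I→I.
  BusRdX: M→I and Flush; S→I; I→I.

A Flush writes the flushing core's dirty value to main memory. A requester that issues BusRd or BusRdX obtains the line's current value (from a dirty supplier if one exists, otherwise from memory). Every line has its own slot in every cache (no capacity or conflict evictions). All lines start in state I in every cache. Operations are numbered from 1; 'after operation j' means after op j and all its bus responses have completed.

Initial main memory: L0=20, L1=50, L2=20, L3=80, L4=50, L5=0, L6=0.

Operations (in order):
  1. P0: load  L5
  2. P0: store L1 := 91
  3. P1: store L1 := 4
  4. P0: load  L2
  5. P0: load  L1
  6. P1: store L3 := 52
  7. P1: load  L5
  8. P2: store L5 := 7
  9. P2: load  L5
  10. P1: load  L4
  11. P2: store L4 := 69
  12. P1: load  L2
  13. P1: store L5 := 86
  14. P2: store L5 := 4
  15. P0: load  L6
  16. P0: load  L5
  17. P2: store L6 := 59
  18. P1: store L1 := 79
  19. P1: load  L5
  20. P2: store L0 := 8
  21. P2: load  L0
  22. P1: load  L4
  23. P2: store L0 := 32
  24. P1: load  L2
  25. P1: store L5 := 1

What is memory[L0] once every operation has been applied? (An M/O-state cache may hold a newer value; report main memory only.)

  op1 P0: load  L5 → S/I/I on L5; bus BusRd; mem=0
  op2 P0: store L1 := 91 → M/I/I on L1; bus BusRdX; mem=50
  op3 P1: store L1 := 4 → I/M/I on L1; bus BusRdX Flush; mem=91
  op4 P0: load  L2 → S/I/I on L2; bus BusRd; mem=20
  op5 P0: load  L1 → S/S/I on L1; bus BusRd Flush; mem=4
  op6 P1: store L3 := 52 → I/M/I on L3; bus BusRdX; mem=80
  op7 P1: load  L5 → S/S/I on L5; bus BusRd; mem=0
  op8 P2: store L5 := 7 → I/I/M on L5; bus BusRdX; mem=0
  op9 P2: load  L5 → I/I/M on L5; bus (none); mem=0
  op10 P1: load  L4 → I/S/I on L4; bus BusRd; mem=50
  op11 P2: store L4 := 69 → I/I/M on L4; bus BusRdX; mem=50
  op12 P1: load  L2 → S/S/I on L2; bus BusRd; mem=20
  op13 P1: store L5 := 86 → I/M/I on L5; bus BusRdX Flush; mem=7
  op14 P2: store L5 := 4 → I/I/M on L5; bus BusRdX Flush; mem=86
  op15 P0: load  L6 → S/I/I on L6; bus BusRd; mem=0
  op16 P0: load  L5 → S/I/S on L5; bus BusRd Flush; mem=4
  op17 P2: store L6 := 59 → I/I/M on L6; bus BusRdX; mem=0
  op18 P1: store L1 := 79 → I/M/I on L1; bus BusRdX; mem=4
  op19 P1: load  L5 → S/S/S on L5; bus BusRd; mem=4
  op20 P2: store L0 := 8 → I/I/M on L0; bus BusRdX; mem=20
  op21 P2: load  L0 → I/I/M on L0; bus (none); mem=20
  op22 P1: load  L4 → I/S/S on L4; bus BusRd Flush; mem=69
  op23 P2: store L0 := 32 → I/I/M on L0; bus (none); mem=20
  op24 P1: load  L2 → S/S/I on L2; bus (none); mem=20
  op25 P1: store L5 := 1 → I/M/I on L5; bus BusRdX; mem=4

memory[L0] = 20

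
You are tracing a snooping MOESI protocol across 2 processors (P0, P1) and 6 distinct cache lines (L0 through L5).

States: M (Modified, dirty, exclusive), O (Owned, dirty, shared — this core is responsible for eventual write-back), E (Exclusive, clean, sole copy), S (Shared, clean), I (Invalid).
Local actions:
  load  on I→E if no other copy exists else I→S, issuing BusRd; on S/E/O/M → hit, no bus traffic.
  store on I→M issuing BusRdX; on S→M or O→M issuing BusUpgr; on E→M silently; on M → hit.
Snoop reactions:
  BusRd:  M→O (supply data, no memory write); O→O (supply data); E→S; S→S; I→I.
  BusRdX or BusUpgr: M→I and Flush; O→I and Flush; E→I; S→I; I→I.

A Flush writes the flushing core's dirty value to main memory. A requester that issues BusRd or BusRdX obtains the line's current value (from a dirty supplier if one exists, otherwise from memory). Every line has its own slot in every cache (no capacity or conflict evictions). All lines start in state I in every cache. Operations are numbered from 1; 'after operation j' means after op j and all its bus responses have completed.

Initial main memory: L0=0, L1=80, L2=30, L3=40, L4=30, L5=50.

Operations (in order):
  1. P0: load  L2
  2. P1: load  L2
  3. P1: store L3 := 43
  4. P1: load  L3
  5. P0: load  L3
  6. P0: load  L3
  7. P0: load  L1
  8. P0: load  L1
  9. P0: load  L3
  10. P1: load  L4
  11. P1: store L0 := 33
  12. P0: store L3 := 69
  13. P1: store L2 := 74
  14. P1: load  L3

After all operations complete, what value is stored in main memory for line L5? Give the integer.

memory[L5] = 50

step 1: P0: load  L2  ⟶  EI  (L2)  txn=BusRd  M[L2]=30
step 2: P1: load  L2  ⟶  SS  (L2)  txn=BusRd  M[L2]=30
step 3: P1: store L3 := 43  ⟶  IM  (L3)  txn=BusRdX  M[L3]=40
step 4: P1: load  L3  ⟶  IM  (L3)  txn=∅  M[L3]=40
step 5: P0: load  L3  ⟶  SO  (L3)  txn=BusRd  M[L3]=40
step 6: P0: load  L3  ⟶  SO  (L3)  txn=∅  M[L3]=40
step 7: P0: load  L1  ⟶  EI  (L1)  txn=BusRd  M[L1]=80
step 8: P0: load  L1  ⟶  EI  (L1)  txn=∅  M[L1]=80
step 9: P0: load  L3  ⟶  SO  (L3)  txn=∅  M[L3]=40
step 10: P1: load  L4  ⟶  IE  (L4)  txn=BusRd  M[L4]=30
step 11: P1: store L0 := 33  ⟶  IM  (L0)  txn=BusRdX  M[L0]=0
step 12: P0: store L3 := 69  ⟶  MI  (L3)  txn=BusUpgr+Flush  M[L3]=43
step 13: P1: store L2 := 74  ⟶  IM  (L2)  txn=BusUpgr  M[L2]=30
step 14: P1: load  L3  ⟶  OS  (L3)  txn=BusRd  M[L3]=43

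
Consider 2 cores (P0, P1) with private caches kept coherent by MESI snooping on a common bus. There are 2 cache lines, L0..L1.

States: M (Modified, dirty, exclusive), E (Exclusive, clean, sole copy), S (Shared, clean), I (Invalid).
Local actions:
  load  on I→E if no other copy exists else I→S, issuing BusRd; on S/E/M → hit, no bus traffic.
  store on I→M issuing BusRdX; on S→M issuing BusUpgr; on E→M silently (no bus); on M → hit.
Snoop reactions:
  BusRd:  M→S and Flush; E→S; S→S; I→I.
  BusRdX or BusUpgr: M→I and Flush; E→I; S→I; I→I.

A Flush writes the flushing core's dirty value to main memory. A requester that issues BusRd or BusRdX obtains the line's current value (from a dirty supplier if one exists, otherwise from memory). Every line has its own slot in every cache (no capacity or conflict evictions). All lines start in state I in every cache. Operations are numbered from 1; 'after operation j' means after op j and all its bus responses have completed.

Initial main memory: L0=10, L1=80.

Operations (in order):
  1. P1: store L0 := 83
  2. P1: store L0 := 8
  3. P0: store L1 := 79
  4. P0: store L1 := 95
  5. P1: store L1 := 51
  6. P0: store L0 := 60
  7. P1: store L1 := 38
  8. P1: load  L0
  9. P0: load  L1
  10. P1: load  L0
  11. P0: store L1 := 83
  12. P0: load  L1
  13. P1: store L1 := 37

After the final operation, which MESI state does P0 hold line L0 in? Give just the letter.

state = S

step 1: P1: store L0 := 83  ⟶  IM  (L0)  txn=BusRdX  M[L0]=10
step 2: P1: store L0 := 8  ⟶  IM  (L0)  txn=∅  M[L0]=10
step 3: P0: store L1 := 79  ⟶  MI  (L1)  txn=BusRdX  M[L1]=80
step 4: P0: store L1 := 95  ⟶  MI  (L1)  txn=∅  M[L1]=80
step 5: P1: store L1 := 51  ⟶  IM  (L1)  txn=BusRdX+Flush  M[L1]=95
step 6: P0: store L0 := 60  ⟶  MI  (L0)  txn=BusRdX+Flush  M[L0]=8
step 7: P1: store L1 := 38  ⟶  IM  (L1)  txn=∅  M[L1]=95
step 8: P1: load  L0  ⟶  SS  (L0)  txn=BusRd+Flush  M[L0]=60
step 9: P0: load  L1  ⟶  SS  (L1)  txn=BusRd+Flush  M[L1]=38
step 10: P1: load  L0  ⟶  SS  (L0)  txn=∅  M[L0]=60
step 11: P0: store L1 := 83  ⟶  MI  (L1)  txn=BusUpgr  M[L1]=38
step 12: P0: load  L1  ⟶  MI  (L1)  txn=∅  M[L1]=38
step 13: P1: store L1 := 37  ⟶  IM  (L1)  txn=BusRdX+Flush  M[L1]=83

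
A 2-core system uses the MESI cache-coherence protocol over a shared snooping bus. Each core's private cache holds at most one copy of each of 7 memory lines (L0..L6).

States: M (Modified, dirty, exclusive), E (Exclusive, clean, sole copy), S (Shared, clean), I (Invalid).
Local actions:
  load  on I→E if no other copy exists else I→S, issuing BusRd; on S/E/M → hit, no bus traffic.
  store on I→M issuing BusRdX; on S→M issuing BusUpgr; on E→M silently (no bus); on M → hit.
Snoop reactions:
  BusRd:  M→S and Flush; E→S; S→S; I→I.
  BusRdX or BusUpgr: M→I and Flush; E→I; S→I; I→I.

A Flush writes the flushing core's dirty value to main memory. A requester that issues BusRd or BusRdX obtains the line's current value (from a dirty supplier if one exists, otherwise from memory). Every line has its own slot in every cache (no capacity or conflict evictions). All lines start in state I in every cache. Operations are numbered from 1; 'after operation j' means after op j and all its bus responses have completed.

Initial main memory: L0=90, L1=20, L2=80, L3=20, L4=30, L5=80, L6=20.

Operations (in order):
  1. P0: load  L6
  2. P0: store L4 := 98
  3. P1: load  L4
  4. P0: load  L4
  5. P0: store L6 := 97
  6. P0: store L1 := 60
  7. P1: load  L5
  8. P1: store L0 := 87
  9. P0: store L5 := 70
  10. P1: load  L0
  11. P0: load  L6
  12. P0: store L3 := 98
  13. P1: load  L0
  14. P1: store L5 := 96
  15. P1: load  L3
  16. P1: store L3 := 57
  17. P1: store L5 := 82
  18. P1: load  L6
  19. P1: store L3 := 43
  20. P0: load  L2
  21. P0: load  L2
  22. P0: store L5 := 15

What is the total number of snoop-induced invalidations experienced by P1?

[1] P0: load  L6 | P0:E(20), P1:I | bus: BusRd
[2] P0: store L4 := 98 | P0:M(98), P1:I | bus: BusRdX
[3] P1: load  L4 | P0:S(98), P1:S(98) | bus: BusRd,Flush
[4] P0: load  L4 | P0:S(98), P1:S(98) | bus: none
[5] P0: store L6 := 97 | P0:M(97), P1:I | bus: none
[6] P0: store L1 := 60 | P0:M(60), P1:I | bus: BusRdX
[7] P1: load  L5 | P0:I, P1:E(80) | bus: BusRd
[8] P1: store L0 := 87 | P0:I, P1:M(87) | bus: BusRdX
[9] P0: store L5 := 70 | P0:M(70), P1:I | bus: BusRdX
[10] P1: load  L0 | P0:I, P1:M(87) | bus: none
[11] P0: load  L6 | P0:M(97), P1:I | bus: none
[12] P0: store L3 := 98 | P0:M(98), P1:I | bus: BusRdX
[13] P1: load  L0 | P0:I, P1:M(87) | bus: none
[14] P1: store L5 := 96 | P0:I, P1:M(96) | bus: BusRdX,Flush
[15] P1: load  L3 | P0:S(98), P1:S(98) | bus: BusRd,Flush
[16] P1: store L3 := 57 | P0:I, P1:M(57) | bus: BusUpgr
[17] P1: store L5 := 82 | P0:I, P1:M(82) | bus: none
[18] P1: load  L6 | P0:S(97), P1:S(97) | bus: BusRd,Flush
[19] P1: store L3 := 43 | P0:I, P1:M(43) | bus: none
[20] P0: load  L2 | P0:E(80), P1:I | bus: BusRd
[21] P0: load  L2 | P0:E(80), P1:I | bus: none
[22] P0: store L5 := 15 | P0:M(15), P1:I | bus: BusRdX,Flush

invalidations = 2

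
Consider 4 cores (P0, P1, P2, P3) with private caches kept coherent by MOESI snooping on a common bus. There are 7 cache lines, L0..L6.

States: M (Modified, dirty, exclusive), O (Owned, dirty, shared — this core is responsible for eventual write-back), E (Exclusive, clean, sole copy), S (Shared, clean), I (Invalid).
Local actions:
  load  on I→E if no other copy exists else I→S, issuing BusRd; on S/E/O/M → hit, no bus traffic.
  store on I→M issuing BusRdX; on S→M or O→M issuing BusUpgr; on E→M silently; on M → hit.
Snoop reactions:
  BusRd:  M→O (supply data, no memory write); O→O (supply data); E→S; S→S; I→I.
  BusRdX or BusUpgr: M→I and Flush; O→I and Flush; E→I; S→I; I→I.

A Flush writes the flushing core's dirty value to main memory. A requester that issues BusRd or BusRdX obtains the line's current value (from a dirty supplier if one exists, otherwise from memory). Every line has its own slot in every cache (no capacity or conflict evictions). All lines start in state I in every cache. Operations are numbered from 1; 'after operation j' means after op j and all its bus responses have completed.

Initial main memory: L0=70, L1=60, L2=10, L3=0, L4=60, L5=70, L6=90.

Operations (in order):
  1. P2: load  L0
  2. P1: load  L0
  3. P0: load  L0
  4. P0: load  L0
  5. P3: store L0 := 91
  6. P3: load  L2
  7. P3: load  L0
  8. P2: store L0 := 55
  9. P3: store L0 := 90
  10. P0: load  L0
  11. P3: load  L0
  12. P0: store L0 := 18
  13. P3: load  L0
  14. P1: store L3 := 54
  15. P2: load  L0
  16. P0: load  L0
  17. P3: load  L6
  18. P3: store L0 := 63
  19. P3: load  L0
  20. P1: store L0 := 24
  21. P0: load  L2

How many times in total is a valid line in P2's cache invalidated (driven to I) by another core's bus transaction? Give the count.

  op1 P2: load  L0 → I/I/E/I on L0; bus BusRd; mem=70
  op2 P1: load  L0 → I/S/S/I on L0; bus BusRd; mem=70
  op3 P0: load  L0 → S/S/S/I on L0; bus BusRd; mem=70
  op4 P0: load  L0 → S/S/S/I on L0; bus (none); mem=70
  op5 P3: store L0 := 91 → I/I/I/M on L0; bus BusRdX; mem=70
  op6 P3: load  L2 → I/I/I/E on L2; bus BusRd; mem=10
  op7 P3: load  L0 → I/I/I/M on L0; bus (none); mem=70
  op8 P2: store L0 := 55 → I/I/M/I on L0; bus BusRdX Flush; mem=91
  op9 P3: store L0 := 90 → I/I/I/M on L0; bus BusRdX Flush; mem=55
  op10 P0: load  L0 → S/I/I/O on L0; bus BusRd; mem=55
  op11 P3: load  L0 → S/I/I/O on L0; bus (none); mem=55
  op12 P0: store L0 := 18 → M/I/I/I on L0; bus BusUpgr Flush; mem=90
  op13 P3: load  L0 → O/I/I/S on L0; bus BusRd; mem=90
  op14 P1: store L3 := 54 → I/M/I/I on L3; bus BusRdX; mem=0
  op15 P2: load  L0 → O/I/S/S on L0; bus BusRd; mem=90
  op16 P0: load  L0 → O/I/S/S on L0; bus (none); mem=90
  op17 P3: load  L6 → I/I/I/E on L6; bus BusRd; mem=90
  op18 P3: store L0 := 63 → I/I/I/M on L0; bus BusUpgr Flush; mem=18
  op19 P3: load  L0 → I/I/I/M on L0; bus (none); mem=18
  op20 P1: store L0 := 24 → I/M/I/I on L0; bus BusRdX Flush; mem=63
  op21 P0: load  L2 → S/I/I/S on L2; bus BusRd; mem=10

invalidations = 3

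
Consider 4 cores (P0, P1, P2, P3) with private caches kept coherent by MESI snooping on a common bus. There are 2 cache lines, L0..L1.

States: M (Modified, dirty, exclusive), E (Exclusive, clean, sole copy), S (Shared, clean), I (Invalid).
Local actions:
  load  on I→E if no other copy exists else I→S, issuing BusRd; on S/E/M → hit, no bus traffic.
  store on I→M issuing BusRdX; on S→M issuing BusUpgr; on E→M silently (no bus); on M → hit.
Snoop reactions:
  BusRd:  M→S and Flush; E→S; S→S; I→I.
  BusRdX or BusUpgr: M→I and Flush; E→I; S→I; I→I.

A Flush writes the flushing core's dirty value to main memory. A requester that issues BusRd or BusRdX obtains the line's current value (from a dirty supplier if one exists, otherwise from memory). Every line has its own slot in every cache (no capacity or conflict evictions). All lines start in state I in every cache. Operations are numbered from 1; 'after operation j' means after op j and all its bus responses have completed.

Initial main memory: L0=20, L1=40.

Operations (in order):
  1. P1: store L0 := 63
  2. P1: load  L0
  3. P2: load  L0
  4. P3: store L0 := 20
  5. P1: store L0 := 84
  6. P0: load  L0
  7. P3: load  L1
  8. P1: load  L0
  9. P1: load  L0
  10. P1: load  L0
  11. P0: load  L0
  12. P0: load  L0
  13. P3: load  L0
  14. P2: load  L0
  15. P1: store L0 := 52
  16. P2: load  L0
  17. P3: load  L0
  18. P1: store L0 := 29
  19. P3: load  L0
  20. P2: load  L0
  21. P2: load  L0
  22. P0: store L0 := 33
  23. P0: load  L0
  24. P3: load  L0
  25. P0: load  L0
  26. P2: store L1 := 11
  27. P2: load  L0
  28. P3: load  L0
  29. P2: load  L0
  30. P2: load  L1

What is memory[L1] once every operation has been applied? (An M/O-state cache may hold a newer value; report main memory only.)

step 1: P1: store L0 := 63  ⟶  IMII  (L0)  txn=BusRdX  M[L0]=20
step 2: P1: load  L0  ⟶  IMII  (L0)  txn=∅  M[L0]=20
step 3: P2: load  L0  ⟶  ISSI  (L0)  txn=BusRd+Flush  M[L0]=63
step 4: P3: store L0 := 20  ⟶  IIIM  (L0)  txn=BusRdX  M[L0]=63
step 5: P1: store L0 := 84  ⟶  IMII  (L0)  txn=BusRdX+Flush  M[L0]=20
step 6: P0: load  L0  ⟶  SSII  (L0)  txn=BusRd+Flush  M[L0]=84
step 7: P3: load  L1  ⟶  IIIE  (L1)  txn=BusRd  M[L1]=40
step 8: P1: load  L0  ⟶  SSII  (L0)  txn=∅  M[L0]=84
step 9: P1: load  L0  ⟶  SSII  (L0)  txn=∅  M[L0]=84
step 10: P1: load  L0  ⟶  SSII  (L0)  txn=∅  M[L0]=84
step 11: P0: load  L0  ⟶  SSII  (L0)  txn=∅  M[L0]=84
step 12: P0: load  L0  ⟶  SSII  (L0)  txn=∅  M[L0]=84
step 13: P3: load  L0  ⟶  SSIS  (L0)  txn=BusRd  M[L0]=84
step 14: P2: load  L0  ⟶  SSSS  (L0)  txn=BusRd  M[L0]=84
step 15: P1: store L0 := 52  ⟶  IMII  (L0)  txn=BusUpgr  M[L0]=84
step 16: P2: load  L0  ⟶  ISSI  (L0)  txn=BusRd+Flush  M[L0]=52
step 17: P3: load  L0  ⟶  ISSS  (L0)  txn=BusRd  M[L0]=52
step 18: P1: store L0 := 29  ⟶  IMII  (L0)  txn=BusUpgr  M[L0]=52
step 19: P3: load  L0  ⟶  ISIS  (L0)  txn=BusRd+Flush  M[L0]=29
step 20: P2: load  L0  ⟶  ISSS  (L0)  txn=BusRd  M[L0]=29
step 21: P2: load  L0  ⟶  ISSS  (L0)  txn=∅  M[L0]=29
step 22: P0: store L0 := 33  ⟶  MIII  (L0)  txn=BusRdX  M[L0]=29
step 23: P0: load  L0  ⟶  MIII  (L0)  txn=∅  M[L0]=29
step 24: P3: load  L0  ⟶  SIIS  (L0)  txn=BusRd+Flush  M[L0]=33
step 25: P0: load  L0  ⟶  SIIS  (L0)  txn=∅  M[L0]=33
step 26: P2: store L1 := 11  ⟶  IIMI  (L1)  txn=BusRdX  M[L1]=40
step 27: P2: load  L0  ⟶  SISS  (L0)  txn=BusRd  M[L0]=33
step 28: P3: load  L0  ⟶  SISS  (L0)  txn=∅  M[L0]=33
step 29: P2: load  L0  ⟶  SISS  (L0)  txn=∅  M[L0]=33
step 30: P2: load  L1  ⟶  IIMI  (L1)  txn=∅  M[L1]=40

memory[L1] = 40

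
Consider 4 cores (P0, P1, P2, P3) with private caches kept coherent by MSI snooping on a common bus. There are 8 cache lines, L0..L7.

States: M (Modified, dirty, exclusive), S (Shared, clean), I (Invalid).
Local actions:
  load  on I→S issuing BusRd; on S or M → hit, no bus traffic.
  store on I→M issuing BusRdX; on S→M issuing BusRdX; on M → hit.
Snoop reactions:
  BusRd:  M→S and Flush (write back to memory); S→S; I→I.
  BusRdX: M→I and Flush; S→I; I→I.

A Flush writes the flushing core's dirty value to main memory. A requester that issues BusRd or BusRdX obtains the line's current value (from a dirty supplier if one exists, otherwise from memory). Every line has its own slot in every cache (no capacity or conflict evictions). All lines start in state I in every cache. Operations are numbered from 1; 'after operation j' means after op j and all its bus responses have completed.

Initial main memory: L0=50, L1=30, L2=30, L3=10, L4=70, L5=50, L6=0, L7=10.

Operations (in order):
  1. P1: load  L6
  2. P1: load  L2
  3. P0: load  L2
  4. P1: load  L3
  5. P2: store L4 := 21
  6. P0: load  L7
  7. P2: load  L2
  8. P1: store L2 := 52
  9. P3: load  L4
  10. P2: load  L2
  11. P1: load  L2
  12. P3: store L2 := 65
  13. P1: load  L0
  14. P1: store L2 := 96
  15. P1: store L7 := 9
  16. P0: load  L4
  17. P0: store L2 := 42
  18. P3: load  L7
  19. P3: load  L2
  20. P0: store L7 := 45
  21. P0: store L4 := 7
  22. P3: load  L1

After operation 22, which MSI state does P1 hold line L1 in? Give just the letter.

1. P1: load  L6  bus=[BusRd]  L6: P0=I P1=S P2=I P3=I  mem[L6]=0
2. P1: load  L2  bus=[BusRd]  L2: P0=I P1=S P2=I P3=I  mem[L2]=30
3. P0: load  L2  bus=[BusRd]  L2: P0=S P1=S P2=I P3=I  mem[L2]=30
4. P1: load  L3  bus=[BusRd]  L3: P0=I P1=S P2=I P3=I  mem[L3]=10
5. P2: store L4 := 21  bus=[BusRdX]  L4: P0=I P1=I P2=M P3=I  mem[L4]=70
6. P0: load  L7  bus=[BusRd]  L7: P0=S P1=I P2=I P3=I  mem[L7]=10
7. P2: load  L2  bus=[BusRd]  L2: P0=S P1=S P2=S P3=I  mem[L2]=30
8. P1: store L2 := 52  bus=[BusRdX]  L2: P0=I P1=M P2=I P3=I  mem[L2]=30
9. P3: load  L4  bus=[BusRd,Flush]  L4: P0=I P1=I P2=S P3=S  mem[L4]=21
10. P2: load  L2  bus=[BusRd,Flush]  L2: P0=I P1=S P2=S P3=I  mem[L2]=52
11. P1: load  L2  bus=[-]  L2: P0=I P1=S P2=S P3=I  mem[L2]=52
12. P3: store L2 := 65  bus=[BusRdX]  L2: P0=I P1=I P2=I P3=M  mem[L2]=52
13. P1: load  L0  bus=[BusRd]  L0: P0=I P1=S P2=I P3=I  mem[L0]=50
14. P1: store L2 := 96  bus=[BusRdX,Flush]  L2: P0=I P1=M P2=I P3=I  mem[L2]=65
15. P1: store L7 := 9  bus=[BusRdX]  L7: P0=I P1=M P2=I P3=I  mem[L7]=10
16. P0: load  L4  bus=[BusRd]  L4: P0=S P1=I P2=S P3=S  mem[L4]=21
17. P0: store L2 := 42  bus=[BusRdX,Flush]  L2: P0=M P1=I P2=I P3=I  mem[L2]=96
18. P3: load  L7  bus=[BusRd,Flush]  L7: P0=I P1=S P2=I P3=S  mem[L7]=9
19. P3: load  L2  bus=[BusRd,Flush]  L2: P0=S P1=I P2=I P3=S  mem[L2]=42
20. P0: store L7 := 45  bus=[BusRdX]  L7: P0=M P1=I P2=I P3=I  mem[L7]=9
21. P0: store L4 := 7  bus=[BusRdX]  L4: P0=M P1=I P2=I P3=I  mem[L4]=21
22. P3: load  L1  bus=[BusRd]  L1: P0=I P1=I P2=I P3=S  mem[L1]=30

state = I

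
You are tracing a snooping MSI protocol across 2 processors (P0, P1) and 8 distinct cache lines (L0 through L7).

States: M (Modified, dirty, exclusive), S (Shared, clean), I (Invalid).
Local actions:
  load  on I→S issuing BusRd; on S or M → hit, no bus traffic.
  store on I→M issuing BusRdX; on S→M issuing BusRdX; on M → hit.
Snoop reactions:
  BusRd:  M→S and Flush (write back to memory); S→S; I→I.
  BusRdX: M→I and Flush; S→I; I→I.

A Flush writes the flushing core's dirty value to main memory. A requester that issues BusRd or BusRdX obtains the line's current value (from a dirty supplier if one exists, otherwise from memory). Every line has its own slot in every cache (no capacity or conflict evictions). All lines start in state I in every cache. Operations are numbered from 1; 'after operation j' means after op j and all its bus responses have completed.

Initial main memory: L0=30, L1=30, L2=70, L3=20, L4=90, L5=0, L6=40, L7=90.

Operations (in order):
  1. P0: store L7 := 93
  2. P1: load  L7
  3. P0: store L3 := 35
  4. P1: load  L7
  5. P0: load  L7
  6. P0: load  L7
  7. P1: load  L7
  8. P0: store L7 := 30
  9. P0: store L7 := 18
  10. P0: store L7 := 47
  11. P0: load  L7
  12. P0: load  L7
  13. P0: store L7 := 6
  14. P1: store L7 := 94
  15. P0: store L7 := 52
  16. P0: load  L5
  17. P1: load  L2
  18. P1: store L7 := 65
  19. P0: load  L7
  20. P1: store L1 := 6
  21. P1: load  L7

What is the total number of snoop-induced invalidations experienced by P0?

invalidations = 2

[1] P0: store L7 := 93 | P0:M(93), P1:I | bus: BusRdX
[2] P1: load  L7 | P0:S(93), P1:S(93) | bus: BusRd,Flush
[3] P0: store L3 := 35 | P0:M(35), P1:I | bus: BusRdX
[4] P1: load  L7 | P0:S(93), P1:S(93) | bus: none
[5] P0: load  L7 | P0:S(93), P1:S(93) | bus: none
[6] P0: load  L7 | P0:S(93), P1:S(93) | bus: none
[7] P1: load  L7 | P0:S(93), P1:S(93) | bus: none
[8] P0: store L7 := 30 | P0:M(30), P1:I | bus: BusRdX
[9] P0: store L7 := 18 | P0:M(18), P1:I | bus: none
[10] P0: store L7 := 47 | P0:M(47), P1:I | bus: none
[11] P0: load  L7 | P0:M(47), P1:I | bus: none
[12] P0: load  L7 | P0:M(47), P1:I | bus: none
[13] P0: store L7 := 6 | P0:M(6), P1:I | bus: none
[14] P1: store L7 := 94 | P0:I, P1:M(94) | bus: BusRdX,Flush
[15] P0: store L7 := 52 | P0:M(52), P1:I | bus: BusRdX,Flush
[16] P0: load  L5 | P0:S(0), P1:I | bus: BusRd
[17] P1: load  L2 | P0:I, P1:S(70) | bus: BusRd
[18] P1: store L7 := 65 | P0:I, P1:M(65) | bus: BusRdX,Flush
[19] P0: load  L7 | P0:S(65), P1:S(65) | bus: BusRd,Flush
[20] P1: store L1 := 6 | P0:I, P1:M(6) | bus: BusRdX
[21] P1: load  L7 | P0:S(65), P1:S(65) | bus: none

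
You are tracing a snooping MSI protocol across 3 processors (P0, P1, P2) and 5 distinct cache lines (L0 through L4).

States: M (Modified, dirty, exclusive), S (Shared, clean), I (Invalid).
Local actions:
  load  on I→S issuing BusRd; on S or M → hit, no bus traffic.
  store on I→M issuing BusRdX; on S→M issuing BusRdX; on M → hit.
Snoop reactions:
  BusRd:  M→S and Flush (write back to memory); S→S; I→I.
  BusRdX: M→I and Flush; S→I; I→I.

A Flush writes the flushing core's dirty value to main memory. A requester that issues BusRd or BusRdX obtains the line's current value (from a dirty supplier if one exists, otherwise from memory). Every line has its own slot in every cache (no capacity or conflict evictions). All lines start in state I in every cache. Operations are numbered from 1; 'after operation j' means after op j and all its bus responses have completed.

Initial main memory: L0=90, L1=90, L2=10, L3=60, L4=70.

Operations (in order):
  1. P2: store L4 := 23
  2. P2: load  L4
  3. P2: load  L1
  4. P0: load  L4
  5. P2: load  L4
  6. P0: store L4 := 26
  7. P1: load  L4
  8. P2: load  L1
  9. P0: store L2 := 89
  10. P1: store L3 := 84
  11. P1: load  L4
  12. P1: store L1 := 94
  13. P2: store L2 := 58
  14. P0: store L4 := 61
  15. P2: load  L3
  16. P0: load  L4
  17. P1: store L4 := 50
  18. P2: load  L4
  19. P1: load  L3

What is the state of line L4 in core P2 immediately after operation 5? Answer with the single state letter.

state = S

[1] P2: store L4 := 23 | P0:I, P1:I, P2:M(23) | bus: BusRdX
[2] P2: load  L4 | P0:I, P1:I, P2:M(23) | bus: none
[3] P2: load  L1 | P0:I, P1:I, P2:S(90) | bus: BusRd
[4] P0: load  L4 | P0:S(23), P1:I, P2:S(23) | bus: BusRd,Flush
[5] P2: load  L4 | P0:S(23), P1:I, P2:S(23) | bus: none
[6] P0: store L4 := 26 | P0:M(26), P1:I, P2:I | bus: BusRdX
[7] P1: load  L4 | P0:S(26), P1:S(26), P2:I | bus: BusRd,Flush
[8] P2: load  L1 | P0:I, P1:I, P2:S(90) | bus: none
[9] P0: store L2 := 89 | P0:M(89), P1:I, P2:I | bus: BusRdX
[10] P1: store L3 := 84 | P0:I, P1:M(84), P2:I | bus: BusRdX
[11] P1: load  L4 | P0:S(26), P1:S(26), P2:I | bus: none
[12] P1: store L1 := 94 | P0:I, P1:M(94), P2:I | bus: BusRdX
[13] P2: store L2 := 58 | P0:I, P1:I, P2:M(58) | bus: BusRdX,Flush
[14] P0: store L4 := 61 | P0:M(61), P1:I, P2:I | bus: BusRdX
[15] P2: load  L3 | P0:I, P1:S(84), P2:S(84) | bus: BusRd,Flush
[16] P0: load  L4 | P0:M(61), P1:I, P2:I | bus: none
[17] P1: store L4 := 50 | P0:I, P1:M(50), P2:I | bus: BusRdX,Flush
[18] P2: load  L4 | P0:I, P1:S(50), P2:S(50) | bus: BusRd,Flush
[19] P1: load  L3 | P0:I, P1:S(84), P2:S(84) | bus: none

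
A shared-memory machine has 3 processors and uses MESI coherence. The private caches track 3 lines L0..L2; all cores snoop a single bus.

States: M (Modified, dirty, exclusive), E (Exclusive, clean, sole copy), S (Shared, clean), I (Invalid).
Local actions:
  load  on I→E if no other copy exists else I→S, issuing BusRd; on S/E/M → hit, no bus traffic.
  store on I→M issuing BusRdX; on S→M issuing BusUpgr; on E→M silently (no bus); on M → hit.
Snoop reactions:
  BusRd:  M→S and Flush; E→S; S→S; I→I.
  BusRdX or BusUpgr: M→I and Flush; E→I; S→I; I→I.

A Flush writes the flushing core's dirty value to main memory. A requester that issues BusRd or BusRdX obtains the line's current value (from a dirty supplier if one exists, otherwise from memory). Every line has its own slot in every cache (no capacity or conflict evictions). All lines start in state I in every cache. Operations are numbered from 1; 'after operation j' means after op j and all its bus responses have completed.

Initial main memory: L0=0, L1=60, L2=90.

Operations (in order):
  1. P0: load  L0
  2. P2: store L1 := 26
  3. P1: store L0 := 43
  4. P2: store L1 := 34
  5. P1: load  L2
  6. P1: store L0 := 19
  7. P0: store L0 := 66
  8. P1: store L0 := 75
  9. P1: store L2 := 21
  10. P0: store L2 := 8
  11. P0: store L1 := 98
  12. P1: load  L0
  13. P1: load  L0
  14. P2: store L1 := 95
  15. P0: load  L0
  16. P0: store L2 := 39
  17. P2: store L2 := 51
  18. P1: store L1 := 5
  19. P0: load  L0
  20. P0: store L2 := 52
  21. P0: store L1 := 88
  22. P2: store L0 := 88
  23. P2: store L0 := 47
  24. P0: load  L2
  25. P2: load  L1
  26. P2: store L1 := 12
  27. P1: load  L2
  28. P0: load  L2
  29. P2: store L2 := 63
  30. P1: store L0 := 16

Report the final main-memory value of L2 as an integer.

[1] P0: load  L0 | P0:E(0), P1:I, P2:I | bus: BusRd
[2] P2: store L1 := 26 | P0:I, P1:I, P2:M(26) | bus: BusRdX
[3] P1: store L0 := 43 | P0:I, P1:M(43), P2:I | bus: BusRdX
[4] P2: store L1 := 34 | P0:I, P1:I, P2:M(34) | bus: none
[5] P1: load  L2 | P0:I, P1:E(90), P2:I | bus: BusRd
[6] P1: store L0 := 19 | P0:I, P1:M(19), P2:I | bus: none
[7] P0: store L0 := 66 | P0:M(66), P1:I, P2:I | bus: BusRdX,Flush
[8] P1: store L0 := 75 | P0:I, P1:M(75), P2:I | bus: BusRdX,Flush
[9] P1: store L2 := 21 | P0:I, P1:M(21), P2:I | bus: none
[10] P0: store L2 := 8 | P0:M(8), P1:I, P2:I | bus: BusRdX,Flush
[11] P0: store L1 := 98 | P0:M(98), P1:I, P2:I | bus: BusRdX,Flush
[12] P1: load  L0 | P0:I, P1:M(75), P2:I | bus: none
[13] P1: load  L0 | P0:I, P1:M(75), P2:I | bus: none
[14] P2: store L1 := 95 | P0:I, P1:I, P2:M(95) | bus: BusRdX,Flush
[15] P0: load  L0 | P0:S(75), P1:S(75), P2:I | bus: BusRd,Flush
[16] P0: store L2 := 39 | P0:M(39), P1:I, P2:I | bus: none
[17] P2: store L2 := 51 | P0:I, P1:I, P2:M(51) | bus: BusRdX,Flush
[18] P1: store L1 := 5 | P0:I, P1:M(5), P2:I | bus: BusRdX,Flush
[19] P0: load  L0 | P0:S(75), P1:S(75), P2:I | bus: none
[20] P0: store L2 := 52 | P0:M(52), P1:I, P2:I | bus: BusRdX,Flush
[21] P0: store L1 := 88 | P0:M(88), P1:I, P2:I | bus: BusRdX,Flush
[22] P2: store L0 := 88 | P0:I, P1:I, P2:M(88) | bus: BusRdX
[23] P2: store L0 := 47 | P0:I, P1:I, P2:M(47) | bus: none
[24] P0: load  L2 | P0:M(52), P1:I, P2:I | bus: none
[25] P2: load  L1 | P0:S(88), P1:I, P2:S(88) | bus: BusRd,Flush
[26] P2: store L1 := 12 | P0:I, P1:I, P2:M(12) | bus: BusUpgr
[27] P1: load  L2 | P0:S(52), P1:S(52), P2:I | bus: BusRd,Flush
[28] P0: load  L2 | P0:S(52), P1:S(52), P2:I | bus: none
[29] P2: store L2 := 63 | P0:I, P1:I, P2:M(63) | bus: BusRdX
[30] P1: store L0 := 16 | P0:I, P1:M(16), P2:I | bus: BusRdX,Flush

memory[L2] = 52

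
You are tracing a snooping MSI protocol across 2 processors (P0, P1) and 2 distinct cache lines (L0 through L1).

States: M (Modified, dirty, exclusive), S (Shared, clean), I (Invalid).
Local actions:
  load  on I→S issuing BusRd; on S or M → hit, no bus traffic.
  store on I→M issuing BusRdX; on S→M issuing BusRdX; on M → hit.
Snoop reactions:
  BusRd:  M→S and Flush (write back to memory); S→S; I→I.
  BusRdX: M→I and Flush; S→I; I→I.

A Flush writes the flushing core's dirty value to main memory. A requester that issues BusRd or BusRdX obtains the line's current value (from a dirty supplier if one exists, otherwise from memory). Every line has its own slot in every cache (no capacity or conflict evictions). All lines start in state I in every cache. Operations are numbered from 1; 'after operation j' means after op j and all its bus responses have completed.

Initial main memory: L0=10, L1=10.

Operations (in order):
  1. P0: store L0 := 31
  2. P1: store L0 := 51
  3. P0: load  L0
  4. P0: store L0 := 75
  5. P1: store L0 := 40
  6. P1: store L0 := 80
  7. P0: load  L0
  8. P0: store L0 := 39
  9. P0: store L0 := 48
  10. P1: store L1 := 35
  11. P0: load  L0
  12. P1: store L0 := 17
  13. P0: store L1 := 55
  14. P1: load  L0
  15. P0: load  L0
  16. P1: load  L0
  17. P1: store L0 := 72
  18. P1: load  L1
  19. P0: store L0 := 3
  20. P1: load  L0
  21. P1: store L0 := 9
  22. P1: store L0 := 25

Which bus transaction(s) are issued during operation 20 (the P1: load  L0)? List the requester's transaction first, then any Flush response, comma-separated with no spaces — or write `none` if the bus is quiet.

[1] P0: store L0 := 31 | P0:M(31), P1:I | bus: BusRdX
[2] P1: store L0 := 51 | P0:I, P1:M(51) | bus: BusRdX,Flush
[3] P0: load  L0 | P0:S(51), P1:S(51) | bus: BusRd,Flush
[4] P0: store L0 := 75 | P0:M(75), P1:I | bus: BusRdX
[5] P1: store L0 := 40 | P0:I, P1:M(40) | bus: BusRdX,Flush
[6] P1: store L0 := 80 | P0:I, P1:M(80) | bus: none
[7] P0: load  L0 | P0:S(80), P1:S(80) | bus: BusRd,Flush
[8] P0: store L0 := 39 | P0:M(39), P1:I | bus: BusRdX
[9] P0: store L0 := 48 | P0:M(48), P1:I | bus: none
[10] P1: store L1 := 35 | P0:I, P1:M(35) | bus: BusRdX
[11] P0: load  L0 | P0:M(48), P1:I | bus: none
[12] P1: store L0 := 17 | P0:I, P1:M(17) | bus: BusRdX,Flush
[13] P0: store L1 := 55 | P0:M(55), P1:I | bus: BusRdX,Flush
[14] P1: load  L0 | P0:I, P1:M(17) | bus: none
[15] P0: load  L0 | P0:S(17), P1:S(17) | bus: BusRd,Flush
[16] P1: load  L0 | P0:S(17), P1:S(17) | bus: none
[17] P1: store L0 := 72 | P0:I, P1:M(72) | bus: BusRdX
[18] P1: load  L1 | P0:S(55), P1:S(55) | bus: BusRd,Flush
[19] P0: store L0 := 3 | P0:M(3), P1:I | bus: BusRdX,Flush
[20] P1: load  L0 | P0:S(3), P1:S(3) | bus: BusRd,Flush
[21] P1: store L0 := 9 | P0:I, P1:M(9) | bus: BusRdX
[22] P1: store L0 := 25 | P0:I, P1:M(25) | bus: none

bus = BusRd,Flush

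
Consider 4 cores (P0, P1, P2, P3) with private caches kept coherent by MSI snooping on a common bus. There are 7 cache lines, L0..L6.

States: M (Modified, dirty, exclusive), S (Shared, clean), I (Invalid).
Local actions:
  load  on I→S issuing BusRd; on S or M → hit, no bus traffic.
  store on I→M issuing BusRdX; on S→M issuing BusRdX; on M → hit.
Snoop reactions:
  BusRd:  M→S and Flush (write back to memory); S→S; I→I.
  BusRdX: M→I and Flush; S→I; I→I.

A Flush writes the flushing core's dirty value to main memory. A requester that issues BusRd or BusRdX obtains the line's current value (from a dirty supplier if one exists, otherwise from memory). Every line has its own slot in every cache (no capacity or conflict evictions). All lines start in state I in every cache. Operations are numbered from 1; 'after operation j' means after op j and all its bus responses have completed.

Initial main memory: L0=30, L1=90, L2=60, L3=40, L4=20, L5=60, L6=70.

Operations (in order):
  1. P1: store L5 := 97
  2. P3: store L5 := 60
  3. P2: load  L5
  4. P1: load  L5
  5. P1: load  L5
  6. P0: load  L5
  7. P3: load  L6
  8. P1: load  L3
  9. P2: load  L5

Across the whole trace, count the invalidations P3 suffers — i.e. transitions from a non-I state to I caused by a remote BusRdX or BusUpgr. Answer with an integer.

invalidations = 0

step 1: P1: store L5 := 97  ⟶  IMII  (L5)  txn=BusRdX  M[L5]=60
step 2: P3: store L5 := 60  ⟶  IIIM  (L5)  txn=BusRdX+Flush  M[L5]=97
step 3: P2: load  L5  ⟶  IISS  (L5)  txn=BusRd+Flush  M[L5]=60
step 4: P1: load  L5  ⟶  ISSS  (L5)  txn=BusRd  M[L5]=60
step 5: P1: load  L5  ⟶  ISSS  (L5)  txn=∅  M[L5]=60
step 6: P0: load  L5  ⟶  SSSS  (L5)  txn=BusRd  M[L5]=60
step 7: P3: load  L6  ⟶  IIIS  (L6)  txn=BusRd  M[L6]=70
step 8: P1: load  L3  ⟶  ISII  (L3)  txn=BusRd  M[L3]=40
step 9: P2: load  L5  ⟶  SSSS  (L5)  txn=∅  M[L5]=60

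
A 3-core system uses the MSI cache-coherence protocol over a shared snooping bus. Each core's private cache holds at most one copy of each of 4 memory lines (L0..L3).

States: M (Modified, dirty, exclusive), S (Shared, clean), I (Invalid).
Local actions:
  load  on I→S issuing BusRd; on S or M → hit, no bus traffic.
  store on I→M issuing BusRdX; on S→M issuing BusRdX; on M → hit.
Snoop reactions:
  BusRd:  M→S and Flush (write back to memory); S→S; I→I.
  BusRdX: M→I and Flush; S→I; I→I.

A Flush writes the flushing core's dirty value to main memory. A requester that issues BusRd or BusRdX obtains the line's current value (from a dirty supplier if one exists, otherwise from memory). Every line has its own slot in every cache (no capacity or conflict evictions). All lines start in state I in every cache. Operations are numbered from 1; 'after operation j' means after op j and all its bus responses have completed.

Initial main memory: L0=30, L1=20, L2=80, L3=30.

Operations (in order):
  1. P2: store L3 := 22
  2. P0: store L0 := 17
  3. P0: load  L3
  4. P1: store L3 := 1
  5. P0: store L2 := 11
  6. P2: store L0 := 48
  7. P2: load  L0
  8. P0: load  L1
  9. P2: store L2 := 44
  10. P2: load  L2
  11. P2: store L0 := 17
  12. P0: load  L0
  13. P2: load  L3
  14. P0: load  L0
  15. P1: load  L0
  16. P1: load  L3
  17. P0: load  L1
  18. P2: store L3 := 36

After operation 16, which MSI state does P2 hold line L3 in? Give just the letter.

1. P2: store L3 := 22  bus=[BusRdX]  L3: P0=I P1=I P2=M  mem[L3]=30
2. P0: store L0 := 17  bus=[BusRdX]  L0: P0=M P1=I P2=I  mem[L0]=30
3. P0: load  L3  bus=[BusRd,Flush]  L3: P0=S P1=I P2=S  mem[L3]=22
4. P1: store L3 := 1  bus=[BusRdX]  L3: P0=I P1=M P2=I  mem[L3]=22
5. P0: store L2 := 11  bus=[BusRdX]  L2: P0=M P1=I P2=I  mem[L2]=80
6. P2: store L0 := 48  bus=[BusRdX,Flush]  L0: P0=I P1=I P2=M  mem[L0]=17
7. P2: load  L0  bus=[-]  L0: P0=I P1=I P2=M  mem[L0]=17
8. P0: load  L1  bus=[BusRd]  L1: P0=S P1=I P2=I  mem[L1]=20
9. P2: store L2 := 44  bus=[BusRdX,Flush]  L2: P0=I P1=I P2=M  mem[L2]=11
10. P2: load  L2  bus=[-]  L2: P0=I P1=I P2=M  mem[L2]=11
11. P2: store L0 := 17  bus=[-]  L0: P0=I P1=I P2=M  mem[L0]=17
12. P0: load  L0  bus=[BusRd,Flush]  L0: P0=S P1=I P2=S  mem[L0]=17
13. P2: load  L3  bus=[BusRd,Flush]  L3: P0=I P1=S P2=S  mem[L3]=1
14. P0: load  L0  bus=[-]  L0: P0=S P1=I P2=S  mem[L0]=17
15. P1: load  L0  bus=[BusRd]  L0: P0=S P1=S P2=S  mem[L0]=17
16. P1: load  L3  bus=[-]  L3: P0=I P1=S P2=S  mem[L3]=1
17. P0: load  L1  bus=[-]  L1: P0=S P1=I P2=I  mem[L1]=20
18. P2: store L3 := 36  bus=[BusRdX]  L3: P0=I P1=I P2=M  mem[L3]=1

state = S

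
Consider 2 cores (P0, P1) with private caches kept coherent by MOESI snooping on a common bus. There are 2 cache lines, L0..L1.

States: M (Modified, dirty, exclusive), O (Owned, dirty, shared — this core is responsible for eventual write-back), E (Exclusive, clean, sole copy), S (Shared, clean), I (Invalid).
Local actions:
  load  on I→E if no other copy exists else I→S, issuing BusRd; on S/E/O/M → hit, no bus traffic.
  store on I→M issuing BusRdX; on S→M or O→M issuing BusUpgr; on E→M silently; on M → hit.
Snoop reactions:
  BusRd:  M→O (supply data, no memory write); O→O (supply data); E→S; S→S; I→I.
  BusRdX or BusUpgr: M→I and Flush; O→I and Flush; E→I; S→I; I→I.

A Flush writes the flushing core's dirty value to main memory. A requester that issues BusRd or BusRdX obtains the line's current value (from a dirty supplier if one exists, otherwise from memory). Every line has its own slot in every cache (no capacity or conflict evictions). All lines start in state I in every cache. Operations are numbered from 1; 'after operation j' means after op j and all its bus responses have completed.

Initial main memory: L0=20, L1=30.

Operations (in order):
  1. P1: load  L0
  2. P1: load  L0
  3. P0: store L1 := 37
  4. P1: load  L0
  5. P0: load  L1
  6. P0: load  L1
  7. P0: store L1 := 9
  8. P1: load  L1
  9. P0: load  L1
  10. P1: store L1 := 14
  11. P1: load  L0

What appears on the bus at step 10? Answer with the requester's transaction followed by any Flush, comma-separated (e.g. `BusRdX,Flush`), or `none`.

bus = BusUpgr,Flush

[1] P1: load  L0 | P0:I, P1:E(20) | bus: BusRd
[2] P1: load  L0 | P0:I, P1:E(20) | bus: none
[3] P0: store L1 := 37 | P0:M(37), P1:I | bus: BusRdX
[4] P1: load  L0 | P0:I, P1:E(20) | bus: none
[5] P0: load  L1 | P0:M(37), P1:I | bus: none
[6] P0: load  L1 | P0:M(37), P1:I | bus: none
[7] P0: store L1 := 9 | P0:M(9), P1:I | bus: none
[8] P1: load  L1 | P0:O(9), P1:S(9) | bus: BusRd
[9] P0: load  L1 | P0:O(9), P1:S(9) | bus: none
[10] P1: store L1 := 14 | P0:I, P1:M(14) | bus: BusUpgr,Flush
[11] P1: load  L0 | P0:I, P1:E(20) | bus: none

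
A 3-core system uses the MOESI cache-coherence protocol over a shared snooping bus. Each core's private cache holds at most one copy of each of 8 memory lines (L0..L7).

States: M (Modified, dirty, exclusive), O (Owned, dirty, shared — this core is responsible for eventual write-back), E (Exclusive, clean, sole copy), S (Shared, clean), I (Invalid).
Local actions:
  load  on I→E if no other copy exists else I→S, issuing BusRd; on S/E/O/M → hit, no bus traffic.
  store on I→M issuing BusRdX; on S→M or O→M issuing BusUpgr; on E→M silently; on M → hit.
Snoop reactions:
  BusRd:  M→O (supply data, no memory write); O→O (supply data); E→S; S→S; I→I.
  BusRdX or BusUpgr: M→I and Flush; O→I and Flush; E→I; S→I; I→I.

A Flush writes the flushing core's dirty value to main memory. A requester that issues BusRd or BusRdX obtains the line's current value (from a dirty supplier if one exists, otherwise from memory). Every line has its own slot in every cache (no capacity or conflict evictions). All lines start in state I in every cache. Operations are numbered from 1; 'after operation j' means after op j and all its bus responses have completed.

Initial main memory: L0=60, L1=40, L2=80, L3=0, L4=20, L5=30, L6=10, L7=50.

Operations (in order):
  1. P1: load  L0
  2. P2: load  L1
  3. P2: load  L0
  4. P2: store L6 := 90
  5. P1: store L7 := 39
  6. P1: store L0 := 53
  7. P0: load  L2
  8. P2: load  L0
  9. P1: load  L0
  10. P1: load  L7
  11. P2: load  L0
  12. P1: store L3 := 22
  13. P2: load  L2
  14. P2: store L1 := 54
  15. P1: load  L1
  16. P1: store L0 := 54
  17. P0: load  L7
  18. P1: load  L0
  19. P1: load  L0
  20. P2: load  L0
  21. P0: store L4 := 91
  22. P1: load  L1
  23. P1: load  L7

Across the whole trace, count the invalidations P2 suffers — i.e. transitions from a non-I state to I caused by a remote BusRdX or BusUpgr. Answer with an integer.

step 1: P1: load  L0  ⟶  IEI  (L0)  txn=BusRd  M[L0]=60
step 2: P2: load  L1  ⟶  IIE  (L1)  txn=BusRd  M[L1]=40
step 3: P2: load  L0  ⟶  ISS  (L0)  txn=BusRd  M[L0]=60
step 4: P2: store L6 := 90  ⟶  IIM  (L6)  txn=BusRdX  M[L6]=10
step 5: P1: store L7 := 39  ⟶  IMI  (L7)  txn=BusRdX  M[L7]=50
step 6: P1: store L0 := 53  ⟶  IMI  (L0)  txn=BusUpgr  M[L0]=60
step 7: P0: load  L2  ⟶  EII  (L2)  txn=BusRd  M[L2]=80
step 8: P2: load  L0  ⟶  IOS  (L0)  txn=BusRd  M[L0]=60
step 9: P1: load  L0  ⟶  IOS  (L0)  txn=∅  M[L0]=60
step 10: P1: load  L7  ⟶  IMI  (L7)  txn=∅  M[L7]=50
step 11: P2: load  L0  ⟶  IOS  (L0)  txn=∅  M[L0]=60
step 12: P1: store L3 := 22  ⟶  IMI  (L3)  txn=BusRdX  M[L3]=0
step 13: P2: load  L2  ⟶  SIS  (L2)  txn=BusRd  M[L2]=80
step 14: P2: store L1 := 54  ⟶  IIM  (L1)  txn=∅  M[L1]=40
step 15: P1: load  L1  ⟶  ISO  (L1)  txn=BusRd  M[L1]=40
step 16: P1: store L0 := 54  ⟶  IMI  (L0)  txn=BusUpgr  M[L0]=60
step 17: P0: load  L7  ⟶  SOI  (L7)  txn=BusRd  M[L7]=50
step 18: P1: load  L0  ⟶  IMI  (L0)  txn=∅  M[L0]=60
step 19: P1: load  L0  ⟶  IMI  (L0)  txn=∅  M[L0]=60
step 20: P2: load  L0  ⟶  IOS  (L0)  txn=BusRd  M[L0]=60
step 21: P0: store L4 := 91  ⟶  MII  (L4)  txn=BusRdX  M[L4]=20
step 22: P1: load  L1  ⟶  ISO  (L1)  txn=∅  M[L1]=40
step 23: P1: load  L7  ⟶  SOI  (L7)  txn=∅  M[L7]=50

invalidations = 2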